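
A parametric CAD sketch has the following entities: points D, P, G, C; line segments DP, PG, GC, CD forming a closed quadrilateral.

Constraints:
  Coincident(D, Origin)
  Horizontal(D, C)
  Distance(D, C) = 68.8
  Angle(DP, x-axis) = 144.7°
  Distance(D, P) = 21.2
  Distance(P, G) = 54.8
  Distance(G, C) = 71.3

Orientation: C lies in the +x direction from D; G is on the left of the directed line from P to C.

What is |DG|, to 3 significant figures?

56.0

D is at the origin; D and C share the same y with |DC| = 68.8 and C in +x, so C = (68.8, 0). DP runs at 144.7° with |DP| = 21.2, so P = (-17.3, 12.3). G is determined by |PG| = 54.8 and |GC| = 71.3 together: it lies at the intersection of circle(P, 54.8) and circle(C, 71.3). With |PC| = 87.0, the foot of the radical line on PC is 31.5 from P and the perpendicular offset is √(54.8² − 31.5²) = 44.8. Taking the left-of-PC solution: G = (20.2, 52.2).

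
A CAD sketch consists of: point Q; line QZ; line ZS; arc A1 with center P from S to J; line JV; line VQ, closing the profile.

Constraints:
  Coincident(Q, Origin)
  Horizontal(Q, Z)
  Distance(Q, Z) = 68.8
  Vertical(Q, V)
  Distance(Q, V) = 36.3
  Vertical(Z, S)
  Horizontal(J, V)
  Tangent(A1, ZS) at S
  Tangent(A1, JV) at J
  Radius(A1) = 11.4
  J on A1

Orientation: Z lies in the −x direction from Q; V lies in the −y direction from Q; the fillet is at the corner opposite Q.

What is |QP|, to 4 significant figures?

62.57

Q is at the origin; QZ is horizontal with |QZ| = 68.8 and Z on the −x side, so Z = (-68.80, 0.000). Q and V share the same x with |QV| = 36.3 and V on the −y side, so V = (0.000, -36.30). The virtual corner opposite Q is at (-68.80, -36.30). Since A1 is tangent to ZS there, PS ⟂ ZS and A1 meets JV tangentially, so PJ is at right angles to JV, with radius 11.4, so the center P sits 11.4 in from both sides at P = (-57.40, -24.90). Then |QP| = |P − Q| = 62.57.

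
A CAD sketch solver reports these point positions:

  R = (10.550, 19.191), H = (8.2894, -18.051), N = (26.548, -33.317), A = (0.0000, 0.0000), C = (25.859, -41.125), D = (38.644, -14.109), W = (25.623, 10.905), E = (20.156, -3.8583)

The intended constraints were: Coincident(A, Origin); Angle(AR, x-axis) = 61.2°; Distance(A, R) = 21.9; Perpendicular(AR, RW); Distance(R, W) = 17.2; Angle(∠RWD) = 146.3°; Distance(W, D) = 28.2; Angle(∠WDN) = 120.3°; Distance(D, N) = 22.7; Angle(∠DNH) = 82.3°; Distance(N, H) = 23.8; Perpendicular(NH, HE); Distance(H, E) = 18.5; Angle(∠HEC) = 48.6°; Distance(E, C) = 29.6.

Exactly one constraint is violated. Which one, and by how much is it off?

Distance(E, C) = 29.6 — off by 8.10.

A = (0.00, 0.00) ✓; AR at 61.20° ✓; |AR| = 21.90 ✓; ∠(AR, RW) = 90.00° ✓; |RW| = 17.20 ✓; ∠RWD = 146.3° ✓; |WD| = 28.20 ✓; ∠WDN = 120.3° ✓; |DN| = 22.70 ✓; ∠DNH = 82.30° ✓; |NH| = 23.80 ✓; ∠(NH, HE) = 90.00° ✓; |HE| = 18.50 ✓; ∠HEC = 48.60° ✓; |EC| = 37.70 ✗.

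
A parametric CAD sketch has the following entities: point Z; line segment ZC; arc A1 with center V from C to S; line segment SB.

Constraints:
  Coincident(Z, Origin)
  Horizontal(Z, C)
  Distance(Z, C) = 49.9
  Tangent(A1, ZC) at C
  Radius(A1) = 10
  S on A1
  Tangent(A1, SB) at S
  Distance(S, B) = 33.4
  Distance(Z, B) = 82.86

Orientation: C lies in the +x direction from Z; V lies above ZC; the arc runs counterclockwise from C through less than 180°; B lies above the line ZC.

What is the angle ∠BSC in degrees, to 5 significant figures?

150.79°

Checks: |VS| = 10.00 ✓; ∠(VS, SB) = 90.00° ✓; |SB| = 33.40 ✓; |ZB| = 82.86 ✓.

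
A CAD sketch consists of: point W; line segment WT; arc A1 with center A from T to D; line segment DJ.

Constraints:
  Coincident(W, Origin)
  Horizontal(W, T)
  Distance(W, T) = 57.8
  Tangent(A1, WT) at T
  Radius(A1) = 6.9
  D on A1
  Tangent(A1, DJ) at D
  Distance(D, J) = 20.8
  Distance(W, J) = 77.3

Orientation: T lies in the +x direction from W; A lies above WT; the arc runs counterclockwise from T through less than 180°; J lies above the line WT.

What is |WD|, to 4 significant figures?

63.84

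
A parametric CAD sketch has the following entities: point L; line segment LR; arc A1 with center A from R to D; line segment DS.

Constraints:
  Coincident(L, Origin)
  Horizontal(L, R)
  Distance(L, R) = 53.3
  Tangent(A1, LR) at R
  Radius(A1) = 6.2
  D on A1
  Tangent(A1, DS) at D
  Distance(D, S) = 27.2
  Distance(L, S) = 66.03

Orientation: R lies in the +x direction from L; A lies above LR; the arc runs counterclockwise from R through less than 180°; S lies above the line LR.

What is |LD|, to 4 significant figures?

59.86

L is at the origin; L and R share the same y with |LR| = 53.3 and R on the +x side, so R = (53.30, 0.000). Tangency of A1 to LR means the radius AR is perpendicular to LR, so A = R + (0, 6.2) = (53.30, 6.200). Since AD ⟂ DS (tangency), |AS| = √(6.2² + 27.2²) = 27.90 regardless of where D sits on A1. So S lies on both circle(L, 66.03) and circle(A, 27.90); the above-LR intersection is S = (56.67, 33.89). D is the foot of the tangent from S: D = (59.47, 6.838).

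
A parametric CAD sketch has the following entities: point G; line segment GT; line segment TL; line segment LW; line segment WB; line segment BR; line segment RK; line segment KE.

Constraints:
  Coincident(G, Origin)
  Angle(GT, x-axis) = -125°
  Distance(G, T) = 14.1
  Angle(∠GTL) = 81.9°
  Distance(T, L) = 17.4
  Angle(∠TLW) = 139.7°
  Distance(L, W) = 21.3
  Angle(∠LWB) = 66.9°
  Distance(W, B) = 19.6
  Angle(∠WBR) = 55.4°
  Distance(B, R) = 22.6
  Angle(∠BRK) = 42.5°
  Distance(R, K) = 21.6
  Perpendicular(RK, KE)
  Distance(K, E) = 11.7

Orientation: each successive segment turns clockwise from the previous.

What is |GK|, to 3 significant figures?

29.8

G is at the origin; GT runs at -125.0° with length 14.1, so T = (-8.09, -11.6). ∠GTL = 81.9° gives TL at 137° from the x-axis; with |TL| = 17.4, L = (-20.8, 0.339). ∠TLW = 139.7° gives LW at 96.6° from the x-axis; with |LW| = 21.3, W = (-23.2, 21.5). ∠LWB = 66.9° gives WB at -16.5° from the x-axis; with |WB| = 19.6, B = (-4.45, 15.9). ∠WBR = 55.4° gives BR at -141° from the x-axis; with |BR| = 22.6, R = (-22.0, 1.74). ∠BRK = 42.5° gives RK at 81.4° from the x-axis; with |RK| = 21.6, K = (-18.8, 23.1). Then |GK| = |K − G| = 29.8.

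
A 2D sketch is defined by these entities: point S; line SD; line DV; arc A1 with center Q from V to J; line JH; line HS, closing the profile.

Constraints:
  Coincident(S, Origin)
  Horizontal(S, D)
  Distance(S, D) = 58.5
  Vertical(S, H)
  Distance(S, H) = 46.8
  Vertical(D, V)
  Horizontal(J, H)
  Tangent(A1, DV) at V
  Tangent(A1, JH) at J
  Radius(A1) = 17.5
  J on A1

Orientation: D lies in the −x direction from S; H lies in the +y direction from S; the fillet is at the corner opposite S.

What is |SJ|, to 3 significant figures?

62.2

S is at the origin; SD is horizontal with |SD| = 58.5 and D on the −x side, so D = (-58.5, 0.00). S and H share the same x with |SH| = 46.8 and H on the +y side, so H = (0.00, 46.8). The virtual corner opposite S is at (-58.5, 46.8). The tangent condition forces QV to be normal to DV and tangency of A1 to JH means the radius QJ is perpendicular to JH, with radius 17.5, so the center Q sits 17.5 in from both sides at Q = (-41.0, 29.3). That places the tangent points at V = (-58.5, 29.3) on DV and J = (-41.0, 46.8) on JH. Then |SJ| = |J − S| = 62.2.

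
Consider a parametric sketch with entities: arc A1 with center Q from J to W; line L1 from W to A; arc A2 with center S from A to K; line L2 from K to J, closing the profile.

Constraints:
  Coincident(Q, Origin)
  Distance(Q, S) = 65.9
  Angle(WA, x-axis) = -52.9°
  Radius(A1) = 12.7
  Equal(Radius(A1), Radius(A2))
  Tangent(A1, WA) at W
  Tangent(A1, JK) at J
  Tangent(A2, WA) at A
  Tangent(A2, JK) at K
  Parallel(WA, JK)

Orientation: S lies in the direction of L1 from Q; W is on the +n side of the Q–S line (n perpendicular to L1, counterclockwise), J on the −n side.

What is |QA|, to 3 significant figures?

67.1

The slot axis is L1's direction at -52.9°, so u = (cos -52.9°, sin -52.9°) = (0.603, -0.798) and n = (−sin -52.9°, cos -52.9°) = (0.798, 0.603). Q is at the origin and S lies 65.9 along u from Q, so S = 65.9·u = (39.8, -52.6). Tangency of A1 to both parallel lines with radius 12.7 puts W and J at Q ± 12.7·n: W = (10.1, 7.66), J = (-10.1, -7.66). Equal radii place A and K the same way about S: A = S + 12.7·n = (49.9, -44.9), K = S − 12.7·n = (29.6, -60.2). Then |QA| = |A − Q| = 67.1.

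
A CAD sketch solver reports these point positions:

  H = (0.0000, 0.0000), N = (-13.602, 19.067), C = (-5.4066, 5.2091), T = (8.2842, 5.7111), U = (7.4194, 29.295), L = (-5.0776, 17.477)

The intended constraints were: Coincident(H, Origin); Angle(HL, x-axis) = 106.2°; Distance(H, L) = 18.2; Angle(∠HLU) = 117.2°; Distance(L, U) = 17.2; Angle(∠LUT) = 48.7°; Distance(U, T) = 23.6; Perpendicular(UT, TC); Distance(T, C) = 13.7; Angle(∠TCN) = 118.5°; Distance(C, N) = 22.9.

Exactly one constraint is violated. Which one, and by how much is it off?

Distance(C, N) = 22.9 — off by 6.80.

H = (0.00, 0.00) ✓; HL at 106.2° ✓; |HL| = 18.20 ✓; ∠HLU = 117.2° ✓; |LU| = 17.20 ✓; ∠LUT = 48.70° ✓; |UT| = 23.60 ✓; ∠(UT, TC) = 90.00° ✓; |TC| = 13.70 ✓; ∠TCN = 118.5° ✓; |CN| = 16.10 ✗.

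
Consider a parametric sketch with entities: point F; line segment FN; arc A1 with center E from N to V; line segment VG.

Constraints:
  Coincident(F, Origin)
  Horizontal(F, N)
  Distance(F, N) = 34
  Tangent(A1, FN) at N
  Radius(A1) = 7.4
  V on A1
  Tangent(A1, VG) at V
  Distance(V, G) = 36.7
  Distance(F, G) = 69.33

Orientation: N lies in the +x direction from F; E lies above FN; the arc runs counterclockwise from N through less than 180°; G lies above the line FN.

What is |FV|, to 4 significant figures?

40.29

F is at the origin; FN is horizontal with |FN| = 34.0 and N on the +x side, so N = (34.00, 0.000). Since A1 is tangent to FN there, EN ⟂ FN, so E = N + (0, 7.4) = (34.00, 7.400). Since EV ⟂ VG (tangency), |EG| = √(7.4² + 36.7²) = 37.44 regardless of where V sits on A1. So G lies on both circle(F, 69.33) and circle(E, 37.44); the above-FN intersection is G = (60.52, 33.83). V is the foot of the tangent from G: V = (40.16, 3.295).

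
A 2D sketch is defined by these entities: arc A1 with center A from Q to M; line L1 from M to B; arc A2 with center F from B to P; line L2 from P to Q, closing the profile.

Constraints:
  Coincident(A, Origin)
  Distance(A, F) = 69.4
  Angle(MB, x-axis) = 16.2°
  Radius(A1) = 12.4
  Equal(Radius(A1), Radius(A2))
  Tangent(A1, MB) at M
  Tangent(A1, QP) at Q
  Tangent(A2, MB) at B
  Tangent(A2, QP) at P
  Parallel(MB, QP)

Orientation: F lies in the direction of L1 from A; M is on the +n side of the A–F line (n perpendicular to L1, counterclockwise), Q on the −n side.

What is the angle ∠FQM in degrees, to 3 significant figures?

79.9°

The slot axis is L1's direction at 16.2°, so u = (cos 16.2°, sin 16.2°) = (0.960, 0.279) and n = (−sin 16.2°, cos 16.2°) = (-0.279, 0.960). A is at the origin and F lies 69.4 along u from A, so F = 69.4·u = (66.6, 19.4). Tangency of A1 to both parallel lines with radius 12.4 puts M and Q at A ± 12.4·n: M = (-3.46, 11.9), Q = (3.46, -11.9). Then cos ∠FQM = QF·QM / (|QF||QM|), giving 79.9°.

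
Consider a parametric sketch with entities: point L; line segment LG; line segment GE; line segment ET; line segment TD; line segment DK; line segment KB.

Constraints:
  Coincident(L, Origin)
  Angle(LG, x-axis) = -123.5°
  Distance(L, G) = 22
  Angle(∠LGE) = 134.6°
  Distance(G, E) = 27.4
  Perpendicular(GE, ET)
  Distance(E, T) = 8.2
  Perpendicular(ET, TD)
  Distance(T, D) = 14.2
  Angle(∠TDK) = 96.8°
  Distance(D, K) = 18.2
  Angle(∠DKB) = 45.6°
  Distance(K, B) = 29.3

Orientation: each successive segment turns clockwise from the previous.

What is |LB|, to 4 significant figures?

50.29

L is at the origin; LG runs at -123.5° with length 22.0, so G = (-12.14, -18.35). ∠LGE = 134.6° gives GE at -168.9° from the x-axis; with |GE| = 27.4, E = (-39.03, -23.62). GE ⟂ ET, so ET runs at 101.1°; with |ET| = 8.2, T = (-40.61, -15.57). ET is perpendicular to TD, so TD runs at 11.10°; with |TD| = 14.2, D = (-26.67, -12.84). ∠TDK = 96.8° gives DK at -72.10° from the x-axis; with |DK| = 18.2, K = (-21.08, -30.16). ∠DKB = 45.6° gives KB at 153.5° from the x-axis; with |KB| = 29.3, B = (-47.30, -17.09). Then |LB| = |B − L| = 50.29.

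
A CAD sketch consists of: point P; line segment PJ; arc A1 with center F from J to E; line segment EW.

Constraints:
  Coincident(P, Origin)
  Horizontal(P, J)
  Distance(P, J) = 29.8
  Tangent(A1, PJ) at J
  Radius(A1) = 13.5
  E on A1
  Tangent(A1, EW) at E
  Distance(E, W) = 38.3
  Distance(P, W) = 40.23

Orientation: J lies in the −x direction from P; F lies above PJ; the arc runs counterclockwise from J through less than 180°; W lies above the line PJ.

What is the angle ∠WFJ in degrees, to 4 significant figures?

131.2°

Checks: |FE| = 13.50 ✓; ∠(FE, EW) = 90.00° ✓; |EW| = 38.30 ✓; |PW| = 40.23 ✓.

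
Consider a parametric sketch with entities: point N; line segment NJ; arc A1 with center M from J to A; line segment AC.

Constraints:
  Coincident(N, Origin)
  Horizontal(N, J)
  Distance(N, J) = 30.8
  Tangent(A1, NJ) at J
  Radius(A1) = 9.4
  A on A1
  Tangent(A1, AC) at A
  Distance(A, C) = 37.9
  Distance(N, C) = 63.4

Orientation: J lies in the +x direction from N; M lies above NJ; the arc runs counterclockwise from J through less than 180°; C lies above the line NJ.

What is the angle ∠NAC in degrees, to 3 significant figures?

107°

Checks: N = (0.00, 0.00) ✓; ∠(MJ, JN) = 90.00° ✓; |MJ| = 9.400 ✓; |MA| = 9.400 ✓; ∠(MA, AC) = 90.00° ✓; |AC| = 37.90 ✓; |NC| = 63.40 ✓.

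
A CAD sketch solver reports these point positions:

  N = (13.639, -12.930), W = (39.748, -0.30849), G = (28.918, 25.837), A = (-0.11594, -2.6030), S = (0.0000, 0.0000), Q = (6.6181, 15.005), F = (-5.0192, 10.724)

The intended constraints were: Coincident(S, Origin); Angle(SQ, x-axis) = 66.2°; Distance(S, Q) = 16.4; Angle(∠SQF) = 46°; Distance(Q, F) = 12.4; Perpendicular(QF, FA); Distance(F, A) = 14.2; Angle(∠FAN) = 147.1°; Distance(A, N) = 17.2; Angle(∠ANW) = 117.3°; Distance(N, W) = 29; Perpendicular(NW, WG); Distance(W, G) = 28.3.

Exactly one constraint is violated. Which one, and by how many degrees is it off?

Perpendicular(NW, WG) — off by 3.30°.

S = (0.00, 0.00) ✓; SQ at 66.20° ✓; |SQ| = 16.40 ✓; ∠SQF = 46.00° ✓; |QF| = 12.40 ✓; ∠(QF, FA) = 90.00° ✓; |FA| = 14.20 ✓; ∠FAN = 147.1° ✓; |AN| = 17.20 ✓; ∠ANW = 117.3° ✓; |NW| = 29.00 ✓; ∠(NW, WG) = 86.70° ✗; |WG| = 28.30 ✓.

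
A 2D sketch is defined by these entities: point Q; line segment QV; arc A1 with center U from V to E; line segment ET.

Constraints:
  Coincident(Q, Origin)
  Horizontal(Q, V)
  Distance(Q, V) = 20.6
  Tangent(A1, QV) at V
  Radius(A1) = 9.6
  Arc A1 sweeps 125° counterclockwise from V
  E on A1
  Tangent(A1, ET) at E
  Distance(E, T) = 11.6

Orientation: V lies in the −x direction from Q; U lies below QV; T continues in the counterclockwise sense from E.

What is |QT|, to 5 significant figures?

32.883

Q is at the origin; QV is horizontal with |QV| = 20.6 and V on the −x side, so V = (-20.600, 0.0000). A1 meets QV tangentially, so UV is at right angles to QV, so U = V + (0, -9.6) = (-20.600, -9.6000). On A1, V sits at bearing 90° from U; a 125° counterclockwise sweep puts E at bearing 215°, so E = U + 9.6·(cos 215°, sin 215°) = (-28.464, -15.106). A1 meets ET tangentially, so UE is at right angles to ET, so ET runs along (−sin 215°, cos 215°); with |ET| = 11.6, T = (-21.810, -24.608). Then |QT| = |T − Q| = 32.883.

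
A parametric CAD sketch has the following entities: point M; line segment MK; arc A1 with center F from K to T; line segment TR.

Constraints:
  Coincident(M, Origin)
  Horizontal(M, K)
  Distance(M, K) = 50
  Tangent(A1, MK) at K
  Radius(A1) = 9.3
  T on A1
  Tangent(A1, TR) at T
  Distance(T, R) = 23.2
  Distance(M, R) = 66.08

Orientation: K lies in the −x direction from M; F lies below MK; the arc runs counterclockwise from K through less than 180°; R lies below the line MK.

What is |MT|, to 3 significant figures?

60.1

M is at the origin; M and K share the same y with |MK| = 50.0 and K on the −x side, so K = (-50.0, 0.00). The tangent condition forces FK to be normal to MK, so F = K + (0, -9.3) = (-50.0, -9.30). Since FT ⟂ TR (tangency), |FR| = √(9.3² + 23.2²) = 25.0 regardless of where T sits on A1. So R lies on both circle(M, 66.08) and circle(F, 25.0); the below-MK intersection is R = (-57.1, -33.3). T is the foot of the tangent from R: T = (-59.3, -10.2).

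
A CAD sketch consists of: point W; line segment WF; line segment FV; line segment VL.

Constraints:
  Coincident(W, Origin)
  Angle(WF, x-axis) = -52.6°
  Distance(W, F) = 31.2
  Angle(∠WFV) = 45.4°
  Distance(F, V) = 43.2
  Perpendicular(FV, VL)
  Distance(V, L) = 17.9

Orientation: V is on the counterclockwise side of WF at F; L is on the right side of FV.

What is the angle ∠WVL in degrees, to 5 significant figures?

136.21°

W is at the origin; WF runs at -52.6° with length 31.2, so F = 31.2·(cos -52.6°, sin -52.6°) = (18.950, -24.786). ∠WFV = 45.4°, so FV runs at -52.6° + (180° − 45.4°) = 82.000° from the x-axis; with |FV| = 43.2, V = F + 43.2·(cos 82.000°, sin 82.000°) = (24.962, 17.994). FV ⟂ VL; with |VL| = 17.9 on the right of FV, L = V + 17.9·(0.99027, -0.13917) = (42.688, 15.503). Then cos ∠WVL = VW·VL / (|VW||VL|), giving 136.21°.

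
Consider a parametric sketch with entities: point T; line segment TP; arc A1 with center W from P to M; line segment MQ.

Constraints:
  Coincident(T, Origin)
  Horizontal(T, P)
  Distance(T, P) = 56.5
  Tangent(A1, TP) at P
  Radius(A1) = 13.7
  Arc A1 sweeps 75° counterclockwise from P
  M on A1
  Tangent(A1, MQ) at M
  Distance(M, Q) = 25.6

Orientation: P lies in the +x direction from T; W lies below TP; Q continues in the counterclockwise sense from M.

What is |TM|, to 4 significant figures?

44.44

Since A1 is tangent to TP there, WP ⟂ TP, so W = P + (0, -13.7) = (56.50, -13.70). On A1, P sits at bearing 90° from W; a 75° counterclockwise sweep puts M at bearing 165°, so M = W + 13.7·(cos 165°, sin 165°) = (43.27, -10.15). Then |TM| = |M − T| = 44.44.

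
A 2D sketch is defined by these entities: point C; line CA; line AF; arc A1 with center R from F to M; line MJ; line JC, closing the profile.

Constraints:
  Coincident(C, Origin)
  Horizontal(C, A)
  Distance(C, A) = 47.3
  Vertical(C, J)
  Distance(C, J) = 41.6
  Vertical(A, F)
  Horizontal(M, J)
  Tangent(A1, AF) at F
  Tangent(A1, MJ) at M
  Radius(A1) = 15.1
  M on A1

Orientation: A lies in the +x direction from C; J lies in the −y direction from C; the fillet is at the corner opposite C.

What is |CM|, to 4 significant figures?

52.61

C is at the origin; C and A share the same y with |CA| = 47.3 and A on the +x side, so A = (47.30, 0.000). C and J share the same x with |CJ| = 41.6 and J on the −y side, so J = (0.000, -41.60). The virtual corner opposite C is at (47.30, -41.60). A1 meets AF tangentially, so RF is at right angles to AF and the tangent condition forces RM to be normal to MJ, with radius 15.1, so the center R sits 15.1 in from both sides at R = (32.20, -26.50). That places the tangent points at F = (47.30, -26.50) on AF and M = (32.20, -41.60) on MJ. Then |CM| = |M − C| = 52.61.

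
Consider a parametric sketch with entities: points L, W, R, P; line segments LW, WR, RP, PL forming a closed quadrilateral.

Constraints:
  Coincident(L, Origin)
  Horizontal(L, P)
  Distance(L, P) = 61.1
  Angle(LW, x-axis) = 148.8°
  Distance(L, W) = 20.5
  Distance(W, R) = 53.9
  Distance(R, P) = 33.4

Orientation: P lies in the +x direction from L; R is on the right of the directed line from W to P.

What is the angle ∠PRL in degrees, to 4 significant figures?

131.9°

Checks: |WR| = 53.90 ✓; |RP| = 33.40 ✓.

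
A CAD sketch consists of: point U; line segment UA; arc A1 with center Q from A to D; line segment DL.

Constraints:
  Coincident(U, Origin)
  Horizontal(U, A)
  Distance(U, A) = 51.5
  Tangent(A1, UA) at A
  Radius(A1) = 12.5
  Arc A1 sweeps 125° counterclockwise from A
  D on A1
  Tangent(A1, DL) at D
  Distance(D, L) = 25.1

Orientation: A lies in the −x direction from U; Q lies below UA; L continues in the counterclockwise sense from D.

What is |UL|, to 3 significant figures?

62.1

U is at the origin; U and A share the same y with |UA| = 51.5 and A on the −x side, so A = (-51.5, 0.00). Since A1 is tangent to UA there, QA ⟂ UA, so Q = A + (0, -12.5) = (-51.5, -12.5). On A1, A sits at bearing 90° from Q; a 125° counterclockwise sweep puts D at bearing 215°, so D = Q + 12.5·(cos 215°, sin 215°) = (-61.7, -19.7). Tangency of A1 to DL means the radius QD is perpendicular to DL, so DL runs along (−sin 215°, cos 215°); with |DL| = 25.1, L = (-47.3, -40.2). Then |UL| = |L − U| = 62.1.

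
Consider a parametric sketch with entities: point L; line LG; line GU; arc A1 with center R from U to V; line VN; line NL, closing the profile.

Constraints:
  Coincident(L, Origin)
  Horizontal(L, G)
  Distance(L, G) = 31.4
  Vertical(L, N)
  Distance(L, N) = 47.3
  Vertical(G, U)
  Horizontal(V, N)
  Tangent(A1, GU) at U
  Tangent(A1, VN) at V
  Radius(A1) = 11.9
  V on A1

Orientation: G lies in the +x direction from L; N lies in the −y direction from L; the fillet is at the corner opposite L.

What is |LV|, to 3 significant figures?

51.2

The virtual corner opposite L is at (31.4, -47.3). A1 meets GU tangentially, so RU is at right angles to GU and tangency of A1 to VN means the radius RV is perpendicular to VN, with radius 11.9, so the center R sits 11.9 in from both sides at R = (19.5, -35.4). That places the tangent points at U = (31.4, -35.4) on GU and V = (19.5, -47.3) on VN. Then |LV| = |V − L| = 51.2.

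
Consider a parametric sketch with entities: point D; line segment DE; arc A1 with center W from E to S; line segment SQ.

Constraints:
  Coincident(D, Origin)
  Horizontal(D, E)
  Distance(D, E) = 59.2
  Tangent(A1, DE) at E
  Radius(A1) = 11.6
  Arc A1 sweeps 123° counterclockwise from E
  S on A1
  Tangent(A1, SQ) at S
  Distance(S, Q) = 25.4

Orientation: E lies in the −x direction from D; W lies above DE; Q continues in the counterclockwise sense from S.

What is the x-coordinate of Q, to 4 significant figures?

-63.31

D is at the origin; DE is horizontal with |DE| = 59.2 and E on the −x side, so E = (-59.20, 0.000). The tangent condition forces WE to be normal to DE, so W = E + (0, 11.6) = (-59.20, 11.60). On A1, E sits at bearing -90° from W; a 123° counterclockwise sweep puts S at bearing 33°, so S = W + 11.6·(cos 33°, sin 33°) = (-49.47, 17.92). Since A1 is tangent to SQ there, WS ⟂ SQ, so SQ runs along (−sin 33°, cos 33°); with |SQ| = 25.4, Q = (-63.31, 39.22). So Q.x = -63.31.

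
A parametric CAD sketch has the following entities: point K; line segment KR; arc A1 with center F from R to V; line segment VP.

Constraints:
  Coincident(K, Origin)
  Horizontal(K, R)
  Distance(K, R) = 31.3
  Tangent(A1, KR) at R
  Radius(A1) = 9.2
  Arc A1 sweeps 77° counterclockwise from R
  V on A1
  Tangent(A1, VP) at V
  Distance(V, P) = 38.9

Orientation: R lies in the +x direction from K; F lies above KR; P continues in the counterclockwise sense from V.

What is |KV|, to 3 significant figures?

40.9

Since A1 is tangent to KR there, FR ⟂ KR, so F = R + (0, 9.2) = (31.3, 9.20). On A1, R sits at bearing -90° from F; a 77° counterclockwise sweep puts V at bearing -13°, so V = F + 9.2·(cos -13°, sin -13°) = (40.3, 7.13). Then |KV| = |V − K| = 40.9.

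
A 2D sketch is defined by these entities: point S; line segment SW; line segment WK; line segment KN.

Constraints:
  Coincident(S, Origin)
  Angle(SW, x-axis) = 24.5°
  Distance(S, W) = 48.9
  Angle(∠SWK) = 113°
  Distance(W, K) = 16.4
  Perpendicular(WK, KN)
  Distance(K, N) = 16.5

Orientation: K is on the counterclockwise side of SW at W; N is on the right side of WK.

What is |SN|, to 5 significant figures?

71.025

∠SWK = 113.0°, so WK runs at 24.5° + (180° − 113.0°) = 91.500° from the x-axis; with |WK| = 16.4, K = W + 16.4·(cos 91.500°, sin 91.500°) = (44.068, 36.673). WK ⟂ KN; with |KN| = 16.5 on the right of WK, N = K + 16.5·(0.99966, 0.026177) = (60.562, 37.105). Then |SN| = |N − S| = 71.025.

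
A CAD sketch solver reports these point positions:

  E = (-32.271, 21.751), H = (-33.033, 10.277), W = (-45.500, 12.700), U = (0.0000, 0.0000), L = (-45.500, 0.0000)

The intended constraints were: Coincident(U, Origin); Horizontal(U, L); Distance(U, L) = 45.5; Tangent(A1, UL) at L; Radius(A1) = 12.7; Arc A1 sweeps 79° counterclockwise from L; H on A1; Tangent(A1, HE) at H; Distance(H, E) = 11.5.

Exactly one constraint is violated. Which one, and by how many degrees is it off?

Tangent(A1, HE) at H — off by 7.20°.

U = (0.00, 0.00) ✓; U.y = 0.00, L.y = 0.00 ✓; |UL| = 45.50 ✓; ∠(WL, LU) = 90.00° ✓; |WL| = 12.70 ✓; bearing(W→H) − bearing(W→L) = 79.00° ✓; |WH| = 12.70 ✓; ∠(WH, HE) = 82.80° ✗; |HE| = 11.50 ✓.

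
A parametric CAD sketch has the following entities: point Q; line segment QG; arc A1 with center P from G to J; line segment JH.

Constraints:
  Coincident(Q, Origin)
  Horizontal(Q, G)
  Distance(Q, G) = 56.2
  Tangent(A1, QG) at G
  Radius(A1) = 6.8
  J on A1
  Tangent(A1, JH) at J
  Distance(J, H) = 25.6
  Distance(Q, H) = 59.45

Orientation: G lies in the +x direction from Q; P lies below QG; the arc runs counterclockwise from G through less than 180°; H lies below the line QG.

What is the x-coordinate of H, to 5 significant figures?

49.781

Q is at the origin; Q and G share the same y with |QG| = 56.2 and G on the +x side, so G = (56.200, 0.0000). Tangency of A1 to QG means the radius PG is perpendicular to QG, so P = G + (0, -6.8) = (56.200, -6.8000). Since PJ ⟂ JH (tangency), |PH| = √(6.8² + 25.6²) = 26.488 regardless of where J sits on A1. So H lies on both circle(Q, 59.45) and circle(P, 26.488); the below-QG intersection is H = (49.781, -32.498). J is the foot of the tangent from H: J = (49.401, -6.9011).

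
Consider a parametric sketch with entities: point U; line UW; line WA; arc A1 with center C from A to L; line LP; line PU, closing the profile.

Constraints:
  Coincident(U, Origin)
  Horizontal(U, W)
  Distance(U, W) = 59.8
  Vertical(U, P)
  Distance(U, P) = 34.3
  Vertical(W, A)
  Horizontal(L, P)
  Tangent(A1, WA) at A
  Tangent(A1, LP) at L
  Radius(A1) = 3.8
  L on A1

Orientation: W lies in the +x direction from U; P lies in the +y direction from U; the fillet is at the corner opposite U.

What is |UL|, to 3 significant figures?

65.7

The virtual corner opposite U is at (59.8, 34.3). Tangency of A1 to WA means the radius CA is perpendicular to WA and tangency of A1 to LP means the radius CL is perpendicular to LP, with radius 3.8, so the center C sits 3.8 in from both sides at C = (56.0, 30.5). That places the tangent points at A = (59.8, 30.5) on WA and L = (56.0, 34.3) on LP. Then |UL| = |L − U| = 65.7.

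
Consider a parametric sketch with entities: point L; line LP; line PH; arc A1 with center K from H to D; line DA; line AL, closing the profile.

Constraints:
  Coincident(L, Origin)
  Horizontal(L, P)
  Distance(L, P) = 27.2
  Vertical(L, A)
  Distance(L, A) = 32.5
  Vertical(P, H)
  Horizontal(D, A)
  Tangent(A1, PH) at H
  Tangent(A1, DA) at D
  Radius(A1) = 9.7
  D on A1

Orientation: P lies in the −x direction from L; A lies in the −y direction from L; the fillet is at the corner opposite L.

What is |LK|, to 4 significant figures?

28.74

LA is vertical with |LA| = 32.5 and A on the −y side, so A = (0.000, -32.50). The virtual corner opposite L is at (-27.20, -32.50). A1 meets PH tangentially, so KH is at right angles to PH and the tangent condition forces KD to be normal to DA, with radius 9.7, so the center K sits 9.7 in from both sides at K = (-17.50, -22.80). Then |LK| = |K − L| = 28.74.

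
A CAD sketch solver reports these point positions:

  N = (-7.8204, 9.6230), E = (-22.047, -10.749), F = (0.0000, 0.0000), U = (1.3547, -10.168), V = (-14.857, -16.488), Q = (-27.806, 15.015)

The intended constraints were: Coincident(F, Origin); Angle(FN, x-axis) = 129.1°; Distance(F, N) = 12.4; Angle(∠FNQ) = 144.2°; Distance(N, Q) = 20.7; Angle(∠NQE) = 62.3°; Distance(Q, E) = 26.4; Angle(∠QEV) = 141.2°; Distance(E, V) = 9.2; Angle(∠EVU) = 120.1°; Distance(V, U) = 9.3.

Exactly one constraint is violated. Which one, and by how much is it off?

Distance(V, U) = 9.3 — off by 8.10.

F = (0.00, 0.00) ✓; FN at 129.1° ✓; |FN| = 12.40 ✓; ∠FNQ = 144.2° ✓; |NQ| = 20.70 ✓; ∠NQE = 62.30° ✓; |QE| = 26.40 ✓; ∠QEV = 141.2° ✓; |EV| = 9.200 ✓; ∠EVU = 120.1° ✓; |VU| = 17.40 ✗.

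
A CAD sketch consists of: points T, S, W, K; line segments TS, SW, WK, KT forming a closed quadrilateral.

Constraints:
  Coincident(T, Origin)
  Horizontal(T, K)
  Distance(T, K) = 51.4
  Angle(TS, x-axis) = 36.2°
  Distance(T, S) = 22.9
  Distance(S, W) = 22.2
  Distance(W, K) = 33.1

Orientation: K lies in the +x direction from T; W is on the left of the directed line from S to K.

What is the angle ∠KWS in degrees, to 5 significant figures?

77.353°

T is at the origin; T and K share the same y with |TK| = 51.4 and K in +x, so K = (51.4, 0). TS runs at 36.2° with |TS| = 22.9, so S = (18.479, 13.525). W is determined by |SW| = 22.2 and |WK| = 33.1 together: it lies at the intersection of circle(S, 22.2) and circle(K, 33.1). With |SK| = 35.591, the foot of the radical line on SK is 9.3272 from S and the perpendicular offset is √(22.2² − 9.3272²) = 20.146. Taking the left-of-SK solution: W = (34.762, 28.615).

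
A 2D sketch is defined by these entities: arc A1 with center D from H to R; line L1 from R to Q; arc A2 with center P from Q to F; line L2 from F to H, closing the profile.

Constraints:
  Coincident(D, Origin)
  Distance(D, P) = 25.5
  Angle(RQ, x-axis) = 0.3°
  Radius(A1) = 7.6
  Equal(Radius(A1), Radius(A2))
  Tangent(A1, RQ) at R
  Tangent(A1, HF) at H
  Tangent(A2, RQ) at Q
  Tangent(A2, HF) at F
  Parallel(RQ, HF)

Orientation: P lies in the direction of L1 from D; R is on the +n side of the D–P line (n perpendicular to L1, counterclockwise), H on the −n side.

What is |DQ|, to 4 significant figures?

26.61

The slot axis is L1's direction at 0.3°, so u = (cos 0.3°, sin 0.3°) = (1.000, 0.005236) and n = (−sin 0.3°, cos 0.3°) = (-0.005236, 1.000). D is at the origin and P lies 25.5 along u from D, so P = 25.5·u = (25.50, 0.1335). Tangency of A1 to both parallel lines with radius 7.6 puts R and H at D ± 7.6·n: R = (-0.03979, 7.600), H = (0.03979, -7.600). Equal radii place Q and F the same way about P: Q = P + 7.6·n = (25.46, 7.733), F = P − 7.6·n = (25.54, -7.466). Then |DQ| = |Q − D| = 26.61.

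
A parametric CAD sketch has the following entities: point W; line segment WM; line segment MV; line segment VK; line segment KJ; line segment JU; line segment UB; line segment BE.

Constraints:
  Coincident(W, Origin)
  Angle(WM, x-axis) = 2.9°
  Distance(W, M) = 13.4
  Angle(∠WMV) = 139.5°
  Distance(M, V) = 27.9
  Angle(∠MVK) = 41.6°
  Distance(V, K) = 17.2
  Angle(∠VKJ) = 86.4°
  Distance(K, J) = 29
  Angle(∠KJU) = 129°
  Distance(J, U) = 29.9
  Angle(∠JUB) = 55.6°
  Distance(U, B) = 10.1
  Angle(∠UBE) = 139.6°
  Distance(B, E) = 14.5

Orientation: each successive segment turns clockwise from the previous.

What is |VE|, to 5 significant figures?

24.960

W is at the origin; WM runs at 2.9° with length 13.4, so M = (13.383, 0.67795). ∠WMV = 139.5° gives MV at -37.600° from the x-axis; with |MV| = 27.9, V = (35.488, -16.345). ∠MVK = 41.6° gives VK at -176.00° from the x-axis; with |VK| = 17.2, K = (18.330, -17.545). ∠VKJ = 86.4° gives KJ at 90.400° from the x-axis; with |KJ| = 29.0, J = (18.127, 11.454). ∠KJU = 129.0° gives JU at 39.400° from the x-axis; with |JU| = 29.9, U = (41.232, 30.433). ∠JUB = 55.6° gives UB at -85.000° from the x-axis; with |UB| = 10.1, B = (42.112, 20.371). ∠UBE = 139.6° gives BE at -125.40° from the x-axis; with |BE| = 14.5, E = (33.713, 8.5519). Then |VE| = |E − V| = 24.960.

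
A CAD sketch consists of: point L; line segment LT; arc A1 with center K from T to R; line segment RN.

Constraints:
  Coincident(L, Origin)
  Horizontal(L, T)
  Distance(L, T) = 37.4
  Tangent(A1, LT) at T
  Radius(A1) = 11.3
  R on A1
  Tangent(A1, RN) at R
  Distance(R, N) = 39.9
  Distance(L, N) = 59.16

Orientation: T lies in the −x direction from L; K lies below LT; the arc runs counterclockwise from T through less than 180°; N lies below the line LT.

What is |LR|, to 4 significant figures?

50.20

L is at the origin; LT is horizontal with |LT| = 37.4 and T on the −x side, so T = (-37.40, 0.000). Tangency of A1 to LT means the radius KT is perpendicular to LT, so K = T + (0, -11.3) = (-37.40, -11.30). Since KR ⟂ RN (tangency), |KN| = √(11.3² + 39.9²) = 41.47 regardless of where R sits on A1. So N lies on both circle(L, 59.16) and circle(K, 41.47); the below-LT intersection is N = (-28.55, -51.81). R is the foot of the tangent from N: R = (-47.36, -16.63).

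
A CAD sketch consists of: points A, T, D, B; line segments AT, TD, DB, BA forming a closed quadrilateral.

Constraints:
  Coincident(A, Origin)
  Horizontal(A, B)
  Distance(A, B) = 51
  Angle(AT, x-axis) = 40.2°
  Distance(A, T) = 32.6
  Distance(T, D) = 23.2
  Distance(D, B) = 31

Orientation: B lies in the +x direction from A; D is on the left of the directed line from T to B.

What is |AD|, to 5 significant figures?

55.281

A is at the origin; A and B share the same y with |AB| = 51.0 and B in +x, so B = (51.0, 0). AT runs at 40.2° with |AT| = 32.6, so T = (24.900, 21.042). D is determined by |TD| = 23.2 and |DB| = 31.0 together: it lies at the intersection of circle(T, 23.2) and circle(B, 31.0). With |TB| = 33.526, the foot of the radical line on TB is 10.458 from T and the perpendicular offset is √(23.2² − 10.458²) = 20.709. Taking the left-of-TB solution: D = (46.039, 30.600).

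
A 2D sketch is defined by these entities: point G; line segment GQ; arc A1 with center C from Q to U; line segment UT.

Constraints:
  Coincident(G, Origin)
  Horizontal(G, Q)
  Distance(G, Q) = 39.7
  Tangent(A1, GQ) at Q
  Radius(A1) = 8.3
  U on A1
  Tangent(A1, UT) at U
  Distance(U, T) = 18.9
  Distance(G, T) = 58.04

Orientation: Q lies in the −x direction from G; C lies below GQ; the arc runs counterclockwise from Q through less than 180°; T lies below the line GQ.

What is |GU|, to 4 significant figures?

48.10

G is at the origin; GQ is horizontal with |GQ| = 39.7 and Q on the −x side, so Q = (-39.70, 0.000). The tangent condition forces CQ to be normal to GQ, so C = Q + (0, -8.3) = (-39.70, -8.300). Since CU ⟂ UT (tangency), |CT| = √(8.3² + 18.9²) = 20.64 regardless of where U sits on A1. So T lies on both circle(G, 58.04) and circle(C, 20.64); the below-GQ intersection is T = (-52.69, -24.34). U is the foot of the tangent from T: U = (-47.71, -6.112).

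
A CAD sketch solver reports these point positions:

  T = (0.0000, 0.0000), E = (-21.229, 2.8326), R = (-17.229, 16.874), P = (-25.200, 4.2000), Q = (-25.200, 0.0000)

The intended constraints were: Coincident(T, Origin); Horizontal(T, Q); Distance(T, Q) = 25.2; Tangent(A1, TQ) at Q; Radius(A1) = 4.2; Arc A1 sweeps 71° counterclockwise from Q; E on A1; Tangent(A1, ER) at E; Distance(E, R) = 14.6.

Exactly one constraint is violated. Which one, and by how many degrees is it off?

Tangent(A1, ER) at E — off by 3.10°.

T = (0.00, 0.00) ✓; T.y = 0.00, Q.y = 0.00 ✓; |TQ| = 25.20 ✓; ∠(PQ, QT) = 90.00° ✓; |PQ| = 4.200 ✓; bearing(P→E) − bearing(P→Q) = 71.00° ✓; |PE| = 4.200 ✓; ∠(PE, ER) = 86.90° ✗; |ER| = 14.60 ✓.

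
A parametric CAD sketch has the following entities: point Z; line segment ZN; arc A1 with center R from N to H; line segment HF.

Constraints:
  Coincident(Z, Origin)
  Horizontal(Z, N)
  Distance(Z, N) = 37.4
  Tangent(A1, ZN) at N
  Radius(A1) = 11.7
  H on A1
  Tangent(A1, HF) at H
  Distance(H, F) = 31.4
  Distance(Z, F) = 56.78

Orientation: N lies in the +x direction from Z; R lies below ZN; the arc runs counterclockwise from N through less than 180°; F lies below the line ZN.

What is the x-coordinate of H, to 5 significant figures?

26.125

Checks: Z.y = 0.00, N.y = 0.00 ✓; |RH| = 11.70 ✓; ∠(RH, HF) = 90.00° ✓; |HF| = 31.40 ✓; |ZF| = 56.78 ✓.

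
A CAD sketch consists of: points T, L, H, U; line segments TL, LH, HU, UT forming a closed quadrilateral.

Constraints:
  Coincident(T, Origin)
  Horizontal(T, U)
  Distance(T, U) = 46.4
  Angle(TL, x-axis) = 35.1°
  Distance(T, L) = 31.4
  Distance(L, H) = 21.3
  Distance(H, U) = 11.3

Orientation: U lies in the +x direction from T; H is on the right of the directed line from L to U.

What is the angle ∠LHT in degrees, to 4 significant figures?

61.96°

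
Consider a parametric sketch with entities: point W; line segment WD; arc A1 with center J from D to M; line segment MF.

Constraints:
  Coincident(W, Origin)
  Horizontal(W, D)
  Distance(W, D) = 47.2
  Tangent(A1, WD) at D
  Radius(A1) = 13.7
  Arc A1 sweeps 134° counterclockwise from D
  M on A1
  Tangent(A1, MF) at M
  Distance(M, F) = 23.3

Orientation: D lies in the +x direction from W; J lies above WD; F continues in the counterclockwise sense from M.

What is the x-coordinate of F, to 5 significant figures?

40.869

W is at the origin; W and D share the same y with |WD| = 47.2 and D on the +x side, so D = (47.200, 0.0000). Since A1 is tangent to WD there, JD ⟂ WD, so J = D + (0, 13.7) = (47.200, 13.700). On A1, D sits at bearing -90° from J; a 134° counterclockwise sweep puts M at bearing 44°, so M = J + 13.7·(cos 44°, sin 44°) = (57.055, 23.217). Tangency of A1 to MF means the radius JM is perpendicular to MF, so MF runs along (−sin 44°, cos 44°); with |MF| = 23.3, F = (40.869, 39.977). So F.x = 40.869.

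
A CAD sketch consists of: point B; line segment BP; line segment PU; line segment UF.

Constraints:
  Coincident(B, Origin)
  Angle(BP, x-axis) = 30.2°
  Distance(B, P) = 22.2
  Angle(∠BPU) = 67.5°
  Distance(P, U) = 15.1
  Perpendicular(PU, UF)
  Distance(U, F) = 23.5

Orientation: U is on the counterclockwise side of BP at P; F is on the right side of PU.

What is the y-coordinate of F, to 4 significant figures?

39.01

B is at the origin; BP runs at 30.2° with length 22.2, so P = 22.2·(cos 30.2°, sin 30.2°) = (19.19, 11.17). ∠BPU = 67.5°, so PU runs at 30.2° + (180° − 67.5°) = 142.7° from the x-axis; with |PU| = 15.1, U = P + 15.1·(cos 142.7°, sin 142.7°) = (7.175, 20.32). PU is perpendicular to UF; with |UF| = 23.5 on the right of PU, F = U + 23.5·(0.6060, 0.7955) = (21.42, 39.01). So F.y = 39.01.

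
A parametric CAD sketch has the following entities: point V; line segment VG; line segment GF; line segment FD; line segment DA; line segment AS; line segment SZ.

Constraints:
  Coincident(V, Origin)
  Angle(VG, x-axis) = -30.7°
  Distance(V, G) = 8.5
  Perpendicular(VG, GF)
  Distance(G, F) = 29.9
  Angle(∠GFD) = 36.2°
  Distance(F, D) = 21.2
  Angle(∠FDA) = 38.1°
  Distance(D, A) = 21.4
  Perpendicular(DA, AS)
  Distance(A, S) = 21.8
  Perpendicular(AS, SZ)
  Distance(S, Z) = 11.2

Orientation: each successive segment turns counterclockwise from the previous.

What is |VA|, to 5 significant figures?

24.905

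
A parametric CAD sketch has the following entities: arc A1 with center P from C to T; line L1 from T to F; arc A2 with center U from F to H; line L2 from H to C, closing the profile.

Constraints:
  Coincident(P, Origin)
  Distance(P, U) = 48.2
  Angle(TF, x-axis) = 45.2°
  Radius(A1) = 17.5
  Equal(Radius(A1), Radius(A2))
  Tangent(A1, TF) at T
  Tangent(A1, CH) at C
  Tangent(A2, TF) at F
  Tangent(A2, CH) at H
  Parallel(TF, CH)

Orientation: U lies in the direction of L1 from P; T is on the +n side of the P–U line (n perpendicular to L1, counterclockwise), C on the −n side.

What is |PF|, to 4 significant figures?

51.28

Tangency of A1 to both parallel lines with radius 17.5 puts T and C at P ± 17.5·n: T = (-12.42, 12.33), C = (12.42, -12.33). Equal radii place F and H the same way about U: F = U + 17.5·n = (21.55, 46.53), H = U − 17.5·n = (46.38, 21.87). Then |PF| = |F − P| = 51.28.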